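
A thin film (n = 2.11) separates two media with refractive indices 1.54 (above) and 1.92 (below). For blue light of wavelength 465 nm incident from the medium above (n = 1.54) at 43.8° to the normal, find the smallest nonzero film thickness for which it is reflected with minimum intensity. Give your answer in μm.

0.128 μm

At the upper boundary (n = 1.54 to n = 2.11) the reflected ray undergoes a half-wave phase shift.
At the lower boundary (n = 2.11 to n = 1.92) the reflected ray undergoes no phase shift.
Exactly one π shift → a net half-wave offset.
So the condition for destructive reflection is 2 n t cos θ_r = m λ.
Snell's law: 1.54 sin 43.8° = 2.11 sin θ_r → sin θ_r = 0.505, cos θ_r = 0.863.
Minimum nonzero at m = 1: t = λ / (2 n cos θ_r) = 465 / (2 × 2.11 × 0.863) = 128 nm.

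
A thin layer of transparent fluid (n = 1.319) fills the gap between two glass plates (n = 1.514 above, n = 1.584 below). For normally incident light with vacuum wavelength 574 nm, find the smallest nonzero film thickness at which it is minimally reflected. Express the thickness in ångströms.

Top surface (1.514 → 1.319): reflection off a lower-index medium gives no phase shift.
Ray reflecting at the bottom interface goes from n = 1.319 toward n = 1.584: a half-wave phase shift.
The two reflections differ by half a wavelength.
So the condition for destructive reflection is 2 n t = m λ.
Minimum nonzero at m = 1: t = λ / (2 n) = 574 / (2 × 1.319) = 218 nm.

2176 Å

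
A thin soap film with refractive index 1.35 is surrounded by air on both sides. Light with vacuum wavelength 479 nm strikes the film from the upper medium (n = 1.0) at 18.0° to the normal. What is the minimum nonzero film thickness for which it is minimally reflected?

182 nm

At the upper boundary (n = 1.0 to n = 1.35) the reflected ray undergoes a half-wave phase shift.
At the lower boundary (n = 1.35 to n = 1.0) the reflected ray undergoes no phase shift.
Exactly one π shift → a net half-wave offset.
So the condition for destructive reflection is 2 n t cos θ_r = m λ.
Snell's law: 1.0 sin 18.0° = 1.35 sin θ_r → sin θ_r = 0.229, cos θ_r = 0.973.
Minimum nonzero at m = 1: t = λ / (2 n cos θ_r) = 479 / (2 × 1.35 × 0.973) = 182 nm.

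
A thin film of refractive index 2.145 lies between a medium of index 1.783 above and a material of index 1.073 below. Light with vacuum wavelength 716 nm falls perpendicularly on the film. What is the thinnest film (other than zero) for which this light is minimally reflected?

Ray reflecting at the top interface goes from n = 1.783 toward n = 2.145: a half-wave phase shift.
Ray reflecting at the bottom interface goes from n = 2.145 toward n = 1.073: no phase shift.
Net: one phase inversion between the two reflected rays.
With one net inversion, destructive interference in reflection requires 2 n t = m λ.
Minimum nonzero at m = 1: t = λ / (2 n) = 716 / (2 × 2.145) = 167 nm.

167 nm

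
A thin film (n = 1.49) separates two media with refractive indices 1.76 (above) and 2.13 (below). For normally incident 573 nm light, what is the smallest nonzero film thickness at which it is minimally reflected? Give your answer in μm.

At the upper boundary (n = 1.76 to n = 1.49) the reflected ray undergoes no phase shift.
Bottom surface (1.49 → 2.13): reflection off a higher-index medium gives a half-wave phase shift.
The two reflections differ by half a wavelength.
With one net inversion, destructive interference in reflection requires 2 n t = m λ.
The smallest nonzero thickness corresponds to m = 1: t = m λ / (2 n) = 1.00 × 573 / (2 × 1.49) = 192 nm.

0.192 μm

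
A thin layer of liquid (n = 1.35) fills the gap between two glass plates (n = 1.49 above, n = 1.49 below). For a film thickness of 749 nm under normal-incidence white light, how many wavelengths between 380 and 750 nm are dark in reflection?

Ray reflecting at the top interface goes from n = 1.49 toward n = 1.35: no phase shift.
At the lower boundary (n = 1.35 to n = 1.49) the reflected ray undergoes a half-wave phase shift.
The two reflections differ by half a wavelength.
With one net inversion, destructive interference in reflection requires 2 n t = m λ.
λ = 2 n t / m = 2022 / m nm.
m=2: 1011 nm (IR); m=3: 674 nm (visible); m=4: 506 nm (visible); m=5: 404 nm (visible); m=6: 337 nm (UV).

3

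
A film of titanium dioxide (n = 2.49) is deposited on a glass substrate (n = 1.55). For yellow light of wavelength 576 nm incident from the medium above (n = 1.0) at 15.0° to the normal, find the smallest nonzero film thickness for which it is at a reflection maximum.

At the upper boundary (n = 1.0 to n = 2.49) the reflected ray undergoes a half-wave phase shift.
Bottom surface (2.49 → 1.55): reflection off a lower-index medium gives no phase shift.
Net: one phase inversion between the two reflected rays.
For maximum reflection here: 2 n t cos θ_r = (m + ½) λ.
Snell's law: 1.0 sin 15.0° = 2.49 sin θ_r → sin θ_r = 0.104, cos θ_r = 0.995.
Minimum at m = 0: t = λ / (4 n cos θ_r) = 576 / (4 × 2.49 × 0.995) = 58.1 nm.

58.1 nm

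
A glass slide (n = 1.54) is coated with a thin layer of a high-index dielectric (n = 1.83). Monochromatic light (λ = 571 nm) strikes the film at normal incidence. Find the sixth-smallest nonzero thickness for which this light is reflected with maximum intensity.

At the upper boundary (n = 1.0 to n = 1.83) the reflected ray undergoes a half-wave phase shift.
Bottom surface (1.83 → 1.54): reflection off a lower-index medium gives no phase shift.
Net: one phase inversion between the two reflected rays.
With one net inversion, constructive interference in reflection requires 2 n t = (m + ½) λ.
The sixth-smallest nonzero thickness corresponds to m = 5: t = (m + ½) λ / (2 n) = 5.50 × 571 / (2 × 1.83) = 858 nm.

858 nm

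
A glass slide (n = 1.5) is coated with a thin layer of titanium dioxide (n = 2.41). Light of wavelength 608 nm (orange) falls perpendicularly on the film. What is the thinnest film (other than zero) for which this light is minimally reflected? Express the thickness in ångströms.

At the upper boundary (n = 1.0 to n = 2.41) the reflected ray undergoes a half-wave phase shift.
Ray reflecting at the bottom interface goes from n = 2.41 toward n = 1.5: no phase shift.
The two reflections differ by half a wavelength.
With one net inversion, destructive interference in reflection requires 2 n t = m λ.
Minimum nonzero at m = 1: t = λ / (2 n) = 608 / (2 × 2.41) = 126 nm.

1261 Å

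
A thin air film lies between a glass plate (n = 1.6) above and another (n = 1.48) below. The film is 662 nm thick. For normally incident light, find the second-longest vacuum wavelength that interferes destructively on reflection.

662 nm

At the upper boundary (n = 1.6 to n = 1.0) the reflected ray undergoes no phase shift.
Bottom surface (1.0 → 1.48): reflection off a higher-index medium gives a half-wave phase shift.
Net: one phase inversion between the two reflected rays.
With one net inversion, destructive interference in reflection requires 2 n t = m λ.
λ = 2 n t / m. The second-longest wavelength is m = 2: λ = 2 × 1.0 × 662 / 2.00 = 662 nm.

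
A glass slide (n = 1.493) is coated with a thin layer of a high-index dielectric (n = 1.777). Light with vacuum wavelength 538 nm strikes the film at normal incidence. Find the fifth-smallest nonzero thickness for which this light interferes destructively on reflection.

757 nm

Ray reflecting at the top interface goes from n = 1.0 toward n = 1.777: a half-wave phase shift.
At the lower boundary (n = 1.777 to n = 1.493) the reflected ray undergoes no phase shift.
Exactly one π shift → a net half-wave offset.
For minimum reflection here: 2 n t = m λ.
The fifth-smallest nonzero thickness corresponds to m = 5: t = m λ / (2 n) = 5.00 × 538 / (2 × 1.777) = 757 nm.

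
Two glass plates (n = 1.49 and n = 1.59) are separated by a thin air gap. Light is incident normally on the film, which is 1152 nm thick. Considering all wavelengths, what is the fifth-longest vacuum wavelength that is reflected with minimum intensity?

461 nm

Ray reflecting at the top interface goes from n = 1.49 toward n = 1.0: no phase shift.
Ray reflecting at the bottom interface goes from n = 1.0 toward n = 1.59: a half-wave phase shift.
Net: one phase inversion between the two reflected rays.
So the condition for destructive reflection is 2 n t = m λ.
λ = 2 n t / m. The fifth-longest wavelength is m = 5: λ = 2 × 1.0 × 1152 / 5.00 = 461 nm.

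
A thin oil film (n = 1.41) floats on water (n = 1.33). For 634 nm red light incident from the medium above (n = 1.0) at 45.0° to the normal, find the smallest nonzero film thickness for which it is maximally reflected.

130 nm

Top surface (1.0 → 1.41): reflection off a higher-index medium gives a half-wave phase shift.
Ray reflecting at the bottom interface goes from n = 1.41 toward n = 1.33: no phase shift.
Net: one phase inversion between the two reflected rays.
So the condition for constructive reflection is 2 n t cos θ_r = (m + ½) λ.
Snell's law: 1.0 sin 45.0° = 1.41 sin θ_r → sin θ_r = 0.501, cos θ_r = 0.865.
Minimum at m = 0: t = λ / (4 n cos θ_r) = 634 / (4 × 1.41 × 0.865) = 130 nm.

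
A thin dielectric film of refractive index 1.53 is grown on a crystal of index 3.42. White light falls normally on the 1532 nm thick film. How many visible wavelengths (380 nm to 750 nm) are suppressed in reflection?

6

At the upper boundary (n = 1.0 to n = 1.53) the reflected ray undergoes a half-wave phase shift.
Bottom surface (1.53 → 3.42): reflection off a higher-index medium gives a half-wave phase shift.
Zero or two π shifts → no net half-wave offset.
For weak reflection here: 2 n t = (m + ½) λ.
λ = 2 n t / (m + ½) = 4688 / (m + ½) nm.
m=5: 852 nm (IR); m=6: 721 nm (visible); m=7: 625 nm (visible); m=8: 552 nm (visible); m=9: 493 nm (visible); m=10: 446 nm (visible); m=11: 408 nm (visible); m=12: 375 nm (UV).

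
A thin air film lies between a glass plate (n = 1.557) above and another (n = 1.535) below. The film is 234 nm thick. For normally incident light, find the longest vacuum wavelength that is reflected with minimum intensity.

468 nm

Ray reflecting at the top interface goes from n = 1.557 toward n = 1.0: no phase shift.
Bottom surface (1.0 → 1.535): reflection off a higher-index medium gives a half-wave phase shift.
The two reflections differ by half a wavelength.
With one net inversion, destructive interference in reflection requires 2 n t = m λ.
λ = 2 n t / m. The longest wavelength is m = 1: λ = 2 × 1.0 × 234 / 1.00 = 468 nm.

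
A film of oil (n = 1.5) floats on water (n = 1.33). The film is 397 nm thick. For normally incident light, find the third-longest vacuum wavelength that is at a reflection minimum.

397 nm

Top surface (1.0 → 1.5): reflection off a higher-index medium gives a half-wave phase shift.
Ray reflecting at the bottom interface goes from n = 1.5 toward n = 1.33: no phase shift.
The two reflections differ by half a wavelength.
With one net inversion, destructive interference in reflection requires 2 n t = m λ.
λ = 2 n t / m. The third-longest wavelength is m = 3: λ = 2 × 1.5 × 397 / 3.00 = 397 nm.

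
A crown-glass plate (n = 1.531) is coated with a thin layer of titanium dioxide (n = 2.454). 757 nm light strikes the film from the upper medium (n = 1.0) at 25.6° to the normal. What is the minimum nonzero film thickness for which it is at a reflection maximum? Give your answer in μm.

0.0783 μm

Top surface (1.0 → 2.454): reflection off a higher-index medium gives a half-wave phase shift.
Ray reflecting at the bottom interface goes from n = 2.454 toward n = 1.531: no phase shift.
The two reflections differ by half a wavelength.
So the condition for constructive reflection is 2 n t cos θ_r = (m + ½) λ.
Snell's law: 1.0 sin 25.6° = 2.454 sin θ_r → sin θ_r = 0.176, cos θ_r = 0.984.
Minimum at m = 0: t = λ / (4 n cos θ_r) = 757 / (4 × 2.454 × 0.984) = 78.3 nm.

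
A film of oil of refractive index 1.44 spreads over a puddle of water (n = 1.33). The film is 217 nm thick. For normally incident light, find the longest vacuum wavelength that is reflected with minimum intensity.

Top surface (1.0 → 1.44): reflection off a higher-index medium gives a half-wave phase shift.
Ray reflecting at the bottom interface goes from n = 1.44 toward n = 1.33: no phase shift.
Exactly one π shift → a net half-wave offset.
So the condition for destructive reflection is 2 n t = m λ.
λ = 2 n t / m. The longest wavelength is m = 1: λ = 2 × 1.44 × 217 / 1.00 = 625 nm.

625 nm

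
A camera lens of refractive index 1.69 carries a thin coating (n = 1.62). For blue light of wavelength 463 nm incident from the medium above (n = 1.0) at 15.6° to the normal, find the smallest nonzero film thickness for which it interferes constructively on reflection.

At the upper boundary (n = 1.0 to n = 1.62) the reflected ray undergoes a half-wave phase shift.
Ray reflecting at the bottom interface goes from n = 1.62 toward n = 1.69: a half-wave phase shift.
Zero or two π shifts → no net half-wave offset.
With no net inversion, constructive interference in reflection requires 2 n t cos θ_r = m λ.
Snell's law: 1.0 sin 15.6° = 1.62 sin θ_r → sin θ_r = 0.166, cos θ_r = 0.986.
Minimum nonzero at m = 1: t = λ / (2 n cos θ_r) = 463 / (2 × 1.62 × 0.986) = 145 nm.

145 nm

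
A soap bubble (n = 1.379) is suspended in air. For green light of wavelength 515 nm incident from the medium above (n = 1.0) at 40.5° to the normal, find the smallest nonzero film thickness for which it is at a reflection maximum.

106 nm

Ray reflecting at the top interface goes from n = 1.0 toward n = 1.379: a half-wave phase shift.
Ray reflecting at the bottom interface goes from n = 1.379 toward n = 1.0: no phase shift.
Net: one phase inversion between the two reflected rays.
So the condition for constructive reflection is 2 n t cos θ_r = (m + ½) λ.
Snell's law: 1.0 sin 40.5° = 1.379 sin θ_r → sin θ_r = 0.471, cos θ_r = 0.882.
Minimum at m = 0: t = λ / (4 n cos θ_r) = 515 / (4 × 1.379 × 0.882) = 106 nm.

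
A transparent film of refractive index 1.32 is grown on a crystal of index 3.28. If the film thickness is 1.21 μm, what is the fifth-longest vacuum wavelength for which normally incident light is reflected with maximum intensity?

639 nm

At the upper boundary (n = 1.0 to n = 1.32) the reflected ray undergoes a half-wave phase shift.
Bottom surface (1.32 → 3.28): reflection off a higher-index medium gives a half-wave phase shift.
Net: no relative phase inversion (both shifts match).
For maximum reflection here: 2 n t = m λ.
λ = 2 n t / m. The fifth-longest wavelength is m = 5: λ = 2 × 1.32 × 1210 / 5.00 = 639 nm.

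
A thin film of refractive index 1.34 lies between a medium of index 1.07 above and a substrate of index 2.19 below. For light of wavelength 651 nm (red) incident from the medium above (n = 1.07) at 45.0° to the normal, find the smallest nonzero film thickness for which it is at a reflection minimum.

147 nm

Ray reflecting at the top interface goes from n = 1.07 toward n = 1.34: a half-wave phase shift.
At the lower boundary (n = 1.34 to n = 2.19) the reflected ray undergoes a half-wave phase shift.
The two reflections carry the same phase change, so no net offset.
With no net inversion, destructive interference in reflection requires 2 n t cos θ_r = (m + ½) λ.
Snell's law: 1.07 sin 45.0° = 1.34 sin θ_r → sin θ_r = 0.565, cos θ_r = 0.825.
Minimum at m = 0: t = λ / (4 n cos θ_r) = 651 / (4 × 1.34 × 0.825) = 147 nm.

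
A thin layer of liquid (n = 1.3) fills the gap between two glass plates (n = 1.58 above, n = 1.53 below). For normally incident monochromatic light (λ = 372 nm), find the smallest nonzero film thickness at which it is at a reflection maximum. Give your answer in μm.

Ray reflecting at the top interface goes from n = 1.58 toward n = 1.3: no phase shift.
At the lower boundary (n = 1.3 to n = 1.53) the reflected ray undergoes a half-wave phase shift.
Net: one phase inversion between the two reflected rays.
With one net inversion, constructive interference in reflection requires 2 n t = (m + ½) λ.
Minimum at m = 0: t = λ / (4 n) = 372 / (4 × 1.3) = 71.5 nm.

0.0715 μm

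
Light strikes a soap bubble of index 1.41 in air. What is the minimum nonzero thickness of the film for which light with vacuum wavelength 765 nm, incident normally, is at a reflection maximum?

At the upper boundary (n = 1.0 to n = 1.41) the reflected ray undergoes a half-wave phase shift.
Bottom surface (1.41 → 1.0): reflection off a lower-index medium gives no phase shift.
Exactly one π shift → a net half-wave offset.
With one net inversion, constructive interference in reflection requires 2 n t = (m + ½) λ.
Minimum at m = 0: t = λ / (4 n) = 765 / (4 × 1.41) = 136 nm.

136 nm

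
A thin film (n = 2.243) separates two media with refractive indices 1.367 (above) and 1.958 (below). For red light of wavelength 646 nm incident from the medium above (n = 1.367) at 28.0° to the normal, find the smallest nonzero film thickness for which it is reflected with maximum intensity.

75.1 nm

Ray reflecting at the top interface goes from n = 1.367 toward n = 2.243: a half-wave phase shift.
Ray reflecting at the bottom interface goes from n = 2.243 toward n = 1.958: no phase shift.
The two reflections differ by half a wavelength.
So the condition for constructive reflection is 2 n t cos θ_r = (m + ½) λ.
Snell's law: 1.367 sin 28.0° = 2.243 sin θ_r → sin θ_r = 0.286, cos θ_r = 0.958.
Minimum at m = 0: t = λ / (4 n cos θ_r) = 646 / (4 × 2.243 × 0.958) = 75.1 nm.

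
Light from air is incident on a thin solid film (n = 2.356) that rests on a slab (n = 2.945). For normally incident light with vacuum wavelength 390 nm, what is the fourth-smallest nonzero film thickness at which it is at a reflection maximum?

331 nm

At the upper boundary (n = 1.0 to n = 2.356) the reflected ray undergoes a half-wave phase shift.
Bottom surface (2.356 → 2.945): reflection off a higher-index medium gives a half-wave phase shift.
The two reflections carry the same phase change, so no net offset.
With no net inversion, constructive interference in reflection requires 2 n t = m λ.
The fourth-smallest nonzero thickness corresponds to m = 4: t = m λ / (2 n) = 4.00 × 390 / (2 × 2.356) = 331 nm.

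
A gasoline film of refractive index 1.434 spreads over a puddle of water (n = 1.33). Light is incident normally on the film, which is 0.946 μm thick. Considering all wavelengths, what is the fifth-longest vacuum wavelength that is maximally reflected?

Ray reflecting at the top interface goes from n = 1.0 toward n = 1.434: a half-wave phase shift.
At the lower boundary (n = 1.434 to n = 1.33) the reflected ray undergoes no phase shift.
The two reflections differ by half a wavelength.
So the condition for constructive reflection is 2 n t = (m + ½) λ.
λ = 2 n t / (m + ½). The fifth-longest wavelength is m = 4: λ = 2 × 1.434 × 946 / 4.50 = 603 nm.

603 nm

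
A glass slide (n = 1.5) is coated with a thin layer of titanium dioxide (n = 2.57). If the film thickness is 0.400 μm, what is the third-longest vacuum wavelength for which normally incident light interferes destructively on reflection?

685 nm

Top surface (1.0 → 2.57): reflection off a higher-index medium gives a half-wave phase shift.
At the lower boundary (n = 2.57 to n = 1.5) the reflected ray undergoes no phase shift.
Exactly one π shift → a net half-wave offset.
For dark reflection here: 2 n t = m λ.
λ = 2 n t / m. The third-longest wavelength is m = 3: λ = 2 × 2.57 × 400 / 3.00 = 685 nm.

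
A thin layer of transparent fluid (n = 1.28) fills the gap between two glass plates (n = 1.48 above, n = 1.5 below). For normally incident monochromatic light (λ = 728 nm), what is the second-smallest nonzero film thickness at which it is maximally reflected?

Ray reflecting at the top interface goes from n = 1.48 toward n = 1.28: no phase shift.
At the lower boundary (n = 1.28 to n = 1.5) the reflected ray undergoes a half-wave phase shift.
The two reflections differ by half a wavelength.
With one net inversion, constructive interference in reflection requires 2 n t = (m + ½) λ.
The second-smallest nonzero thickness corresponds to m = 1: t = (m + ½) λ / (2 n) = 1.50 × 728 / (2 × 1.28) = 427 nm.

427 nm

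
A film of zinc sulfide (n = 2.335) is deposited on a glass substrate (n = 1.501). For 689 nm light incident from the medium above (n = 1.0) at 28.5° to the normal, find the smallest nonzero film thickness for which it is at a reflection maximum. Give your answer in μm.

0.0754 μm

At the upper boundary (n = 1.0 to n = 2.335) the reflected ray undergoes a half-wave phase shift.
Ray reflecting at the bottom interface goes from n = 2.335 toward n = 1.501: no phase shift.
Exactly one π shift → a net half-wave offset.
For bright reflection here: 2 n t cos θ_r = (m + ½) λ.
Snell's law: 1.0 sin 28.5° = 2.335 sin θ_r → sin θ_r = 0.204, cos θ_r = 0.979.
Minimum at m = 0: t = λ / (4 n cos θ_r) = 689 / (4 × 2.335 × 0.979) = 75.4 nm.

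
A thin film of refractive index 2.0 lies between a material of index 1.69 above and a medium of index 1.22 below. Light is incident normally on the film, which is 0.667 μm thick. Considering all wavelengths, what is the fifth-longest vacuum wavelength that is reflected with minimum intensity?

Ray reflecting at the top interface goes from n = 1.69 toward n = 2.0: a half-wave phase shift.
Bottom surface (2.0 → 1.22): reflection off a lower-index medium gives no phase shift.
The two reflections differ by half a wavelength.
With one net inversion, destructive interference in reflection requires 2 n t = m λ.
λ = 2 n t / m. The fifth-longest wavelength is m = 5: λ = 2 × 2.0 × 667 / 5.00 = 534 nm.

534 nm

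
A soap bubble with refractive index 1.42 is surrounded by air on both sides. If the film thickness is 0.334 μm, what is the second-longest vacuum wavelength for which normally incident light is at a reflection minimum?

At the upper boundary (n = 1.0 to n = 1.42) the reflected ray undergoes a half-wave phase shift.
Bottom surface (1.42 → 1.0): reflection off a lower-index medium gives no phase shift.
The two reflections differ by half a wavelength.
For minimum reflection here: 2 n t = m λ.
λ = 2 n t / m. The second-longest wavelength is m = 2: λ = 2 × 1.42 × 334 / 2.00 = 474 nm.

474 nm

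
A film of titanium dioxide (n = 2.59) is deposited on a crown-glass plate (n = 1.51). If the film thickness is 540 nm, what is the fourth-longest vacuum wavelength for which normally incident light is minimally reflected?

699 nm

At the upper boundary (n = 1.0 to n = 2.59) the reflected ray undergoes a half-wave phase shift.
At the lower boundary (n = 2.59 to n = 1.51) the reflected ray undergoes no phase shift.
Net: one phase inversion between the two reflected rays.
For minimum reflection here: 2 n t = m λ.
λ = 2 n t / m. The fourth-longest wavelength is m = 4: λ = 2 × 2.59 × 540 / 4.00 = 699 nm.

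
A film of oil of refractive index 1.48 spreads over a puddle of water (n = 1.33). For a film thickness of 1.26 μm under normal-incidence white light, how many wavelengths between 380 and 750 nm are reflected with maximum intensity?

5

Top surface (1.0 → 1.48): reflection off a higher-index medium gives a half-wave phase shift.
Ray reflecting at the bottom interface goes from n = 1.48 toward n = 1.33: no phase shift.
The two reflections differ by half a wavelength.
For strong reflection here: 2 n t = (m + ½) λ.
λ = 2 n t / (m + ½) = 3730 / (m + ½) nm.
m=4: 829 nm (IR); m=5: 678 nm (visible); m=6: 574 nm (visible); m=7: 497 nm (visible); m=8: 439 nm (visible); m=9: 393 nm (visible); m=10: 355 nm (UV).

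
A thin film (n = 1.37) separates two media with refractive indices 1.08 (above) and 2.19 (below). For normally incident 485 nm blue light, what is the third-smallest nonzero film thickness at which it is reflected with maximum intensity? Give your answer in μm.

Top surface (1.08 → 1.37): reflection off a higher-index medium gives a half-wave phase shift.
Bottom surface (1.37 → 2.19): reflection off a higher-index medium gives a half-wave phase shift.
Net: no relative phase inversion (both shifts match).
With no net inversion, constructive interference in reflection requires 2 n t = m λ.
The third-smallest nonzero thickness corresponds to m = 3: t = m λ / (2 n) = 3.00 × 485 / (2 × 1.37) = 531 nm.

0.531 μm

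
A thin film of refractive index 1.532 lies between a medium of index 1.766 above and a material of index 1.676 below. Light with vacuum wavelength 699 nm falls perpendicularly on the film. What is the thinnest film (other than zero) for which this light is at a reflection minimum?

228 nm

Top surface (1.766 → 1.532): reflection off a lower-index medium gives no phase shift.
At the lower boundary (n = 1.532 to n = 1.676) the reflected ray undergoes a half-wave phase shift.
Net: one phase inversion between the two reflected rays.
With one net inversion, destructive interference in reflection requires 2 n t = m λ.
Minimum nonzero at m = 1: t = λ / (2 n) = 699 / (2 × 1.532) = 228 nm.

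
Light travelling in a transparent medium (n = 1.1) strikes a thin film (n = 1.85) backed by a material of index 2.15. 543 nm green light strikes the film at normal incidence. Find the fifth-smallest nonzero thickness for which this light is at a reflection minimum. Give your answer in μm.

At the upper boundary (n = 1.1 to n = 1.85) the reflected ray undergoes a half-wave phase shift.
At the lower boundary (n = 1.85 to n = 2.15) the reflected ray undergoes a half-wave phase shift.
The two reflections carry the same phase change, so no net offset.
With no net inversion, destructive interference in reflection requires 2 n t = (m + ½) λ.
The fifth-smallest nonzero thickness corresponds to m = 4: t = (m + ½) λ / (2 n) = 4.50 × 543 / (2 × 1.85) = 660 nm.

0.660 μm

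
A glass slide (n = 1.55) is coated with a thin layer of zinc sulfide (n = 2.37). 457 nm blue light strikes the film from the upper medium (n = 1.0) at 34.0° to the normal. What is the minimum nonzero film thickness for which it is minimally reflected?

Ray reflecting at the top interface goes from n = 1.0 toward n = 2.37: a half-wave phase shift.
Ray reflecting at the bottom interface goes from n = 2.37 toward n = 1.55: no phase shift.
Net: one phase inversion between the two reflected rays.
With one net inversion, destructive interference in reflection requires 2 n t cos θ_r = m λ.
Snell's law: 1.0 sin 34.0° = 2.37 sin θ_r → sin θ_r = 0.236, cos θ_r = 0.972.
Minimum nonzero at m = 1: t = λ / (2 n cos θ_r) = 457 / (2 × 2.37 × 0.972) = 99.2 nm.

99.2 nm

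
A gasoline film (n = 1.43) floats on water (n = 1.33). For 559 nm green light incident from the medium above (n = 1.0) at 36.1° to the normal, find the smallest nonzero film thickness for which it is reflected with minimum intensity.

215 nm

At the upper boundary (n = 1.0 to n = 1.43) the reflected ray undergoes a half-wave phase shift.
Ray reflecting at the bottom interface goes from n = 1.43 toward n = 1.33: no phase shift.
Net: one phase inversion between the two reflected rays.
So the condition for destructive reflection is 2 n t cos θ_r = m λ.
Snell's law: 1.0 sin 36.1° = 1.43 sin θ_r → sin θ_r = 0.412, cos θ_r = 0.911.
Minimum nonzero at m = 1: t = λ / (2 n cos θ_r) = 559 / (2 × 1.43 × 0.911) = 215 nm.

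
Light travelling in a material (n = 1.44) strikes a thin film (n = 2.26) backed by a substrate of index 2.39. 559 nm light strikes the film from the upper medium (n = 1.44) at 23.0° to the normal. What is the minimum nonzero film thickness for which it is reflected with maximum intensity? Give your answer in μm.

At the upper boundary (n = 1.44 to n = 2.26) the reflected ray undergoes a half-wave phase shift.
Bottom surface (2.26 → 2.39): reflection off a higher-index medium gives a half-wave phase shift.
The two reflections carry the same phase change, so no net offset.
With no net inversion, constructive interference in reflection requires 2 n t cos θ_r = m λ.
Snell's law: 1.44 sin 23.0° = 2.26 sin θ_r → sin θ_r = 0.249, cos θ_r = 0.969.
Minimum nonzero at m = 1: t = λ / (2 n cos θ_r) = 559 / (2 × 2.26 × 0.969) = 128 nm.

0.128 μm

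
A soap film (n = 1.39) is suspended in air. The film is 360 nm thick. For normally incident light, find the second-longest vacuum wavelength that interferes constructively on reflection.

667 nm

At the upper boundary (n = 1.0 to n = 1.39) the reflected ray undergoes a half-wave phase shift.
Bottom surface (1.39 → 1.0): reflection off a lower-index medium gives no phase shift.
The two reflections differ by half a wavelength.
With one net inversion, constructive interference in reflection requires 2 n t = (m + ½) λ.
λ = 2 n t / (m + ½). The second-longest wavelength is m = 1: λ = 2 × 1.39 × 360 / 1.50 = 667 nm.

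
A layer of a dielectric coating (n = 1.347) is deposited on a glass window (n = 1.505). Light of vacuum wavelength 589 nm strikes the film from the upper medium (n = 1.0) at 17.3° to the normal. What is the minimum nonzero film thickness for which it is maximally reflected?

At the upper boundary (n = 1.0 to n = 1.347) the reflected ray undergoes a half-wave phase shift.
Ray reflecting at the bottom interface goes from n = 1.347 toward n = 1.505: a half-wave phase shift.
The two reflections carry the same phase change, so no net offset.
For maximum reflection here: 2 n t cos θ_r = m λ.
Snell's law: 1.0 sin 17.3° = 1.347 sin θ_r → sin θ_r = 0.221, cos θ_r = 0.975.
Minimum nonzero at m = 1: t = λ / (2 n cos θ_r) = 589 / (2 × 1.347 × 0.975) = 224 nm.

224 nm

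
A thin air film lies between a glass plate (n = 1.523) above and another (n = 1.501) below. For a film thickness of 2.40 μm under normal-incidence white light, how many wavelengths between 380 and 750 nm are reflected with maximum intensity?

7

Top surface (1.523 → 1.0): reflection off a lower-index medium gives no phase shift.
Bottom surface (1.0 → 1.501): reflection off a higher-index medium gives a half-wave phase shift.
The two reflections differ by half a wavelength.
So the condition for constructive reflection is 2 n t = (m + ½) λ.
λ = 2 n t / (m + ½) = 4800 / (m + ½) nm.
m=5: 873 nm (IR); m=6: 738 nm (visible); m=7: 640 nm (visible); m=8: 565 nm (visible); m=9: 505 nm (visible); m=10: 457 nm (visible); m=11: 417 nm (visible); m=12: 384 nm (visible); m=13: 356 nm (UV).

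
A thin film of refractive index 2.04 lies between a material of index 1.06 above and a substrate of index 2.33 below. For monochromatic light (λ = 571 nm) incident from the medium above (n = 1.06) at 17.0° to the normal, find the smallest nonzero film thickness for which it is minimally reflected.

70.8 nm

Top surface (1.06 → 2.04): reflection off a higher-index medium gives a half-wave phase shift.
Bottom surface (2.04 → 2.33): reflection off a higher-index medium gives a half-wave phase shift.
Net: no relative phase inversion (both shifts match).
For dark reflection here: 2 n t cos θ_r = (m + ½) λ.
Snell's law: 1.06 sin 17.0° = 2.04 sin θ_r → sin θ_r = 0.152, cos θ_r = 0.988.
Minimum at m = 0: t = λ / (4 n cos θ_r) = 571 / (4 × 2.04 × 0.988) = 70.8 nm.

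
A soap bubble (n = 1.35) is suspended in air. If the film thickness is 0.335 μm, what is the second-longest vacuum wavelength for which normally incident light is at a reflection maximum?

603 nm

At the upper boundary (n = 1.0 to n = 1.35) the reflected ray undergoes a half-wave phase shift.
Ray reflecting at the bottom interface goes from n = 1.35 toward n = 1.0: no phase shift.
The two reflections differ by half a wavelength.
So the condition for constructive reflection is 2 n t = (m + ½) λ.
λ = 2 n t / (m + ½). The second-longest wavelength is m = 1: λ = 2 × 1.35 × 335 / 1.50 = 603 nm.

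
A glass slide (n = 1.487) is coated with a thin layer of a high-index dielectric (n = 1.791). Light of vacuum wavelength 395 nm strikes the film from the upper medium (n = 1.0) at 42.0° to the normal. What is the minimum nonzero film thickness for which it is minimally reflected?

Top surface (1.0 → 1.791): reflection off a higher-index medium gives a half-wave phase shift.
Bottom surface (1.791 → 1.487): reflection off a lower-index medium gives no phase shift.
The two reflections differ by half a wavelength.
So the condition for destructive reflection is 2 n t cos θ_r = m λ.
Snell's law: 1.0 sin 42.0° = 1.791 sin θ_r → sin θ_r = 0.374, cos θ_r = 0.928.
Minimum nonzero at m = 1: t = λ / (2 n cos θ_r) = 395 / (2 × 1.791 × 0.928) = 119 nm.

119 nm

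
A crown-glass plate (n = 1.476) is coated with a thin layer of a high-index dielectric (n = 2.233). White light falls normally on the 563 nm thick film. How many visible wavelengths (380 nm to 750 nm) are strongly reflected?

4

Top surface (1.0 → 2.233): reflection off a higher-index medium gives a half-wave phase shift.
Bottom surface (2.233 → 1.476): reflection off a lower-index medium gives no phase shift.
Net: one phase inversion between the two reflected rays.
With one net inversion, constructive interference in reflection requires 2 n t = (m + ½) λ.
λ = 2 n t / (m + ½) = 2514 / (m + ½) nm.
m=2: 1006 nm (IR); m=3: 718 nm (visible); m=4: 559 nm (visible); m=5: 457 nm (visible); m=6: 387 nm (visible); m=7: 335 nm (UV).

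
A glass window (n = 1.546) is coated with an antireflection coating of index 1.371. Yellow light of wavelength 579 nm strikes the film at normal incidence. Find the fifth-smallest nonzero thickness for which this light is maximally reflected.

Top surface (1.0 → 1.371): reflection off a higher-index medium gives a half-wave phase shift.
At the lower boundary (n = 1.371 to n = 1.546) the reflected ray undergoes a half-wave phase shift.
Net: no relative phase inversion (both shifts match).
So the condition for constructive reflection is 2 n t = m λ.
The fifth-smallest nonzero thickness corresponds to m = 5: t = m λ / (2 n) = 5.00 × 579 / (2 × 1.371) = 1056 nm.

1056 nm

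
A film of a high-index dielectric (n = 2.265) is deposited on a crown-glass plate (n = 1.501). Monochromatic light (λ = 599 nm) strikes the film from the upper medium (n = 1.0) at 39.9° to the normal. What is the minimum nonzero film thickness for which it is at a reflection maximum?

At the upper boundary (n = 1.0 to n = 2.265) the reflected ray undergoes a half-wave phase shift.
Ray reflecting at the bottom interface goes from n = 2.265 toward n = 1.501: no phase shift.
Exactly one π shift → a net half-wave offset.
So the condition for constructive reflection is 2 n t cos θ_r = (m + ½) λ.
Snell's law: 1.0 sin 39.9° = 2.265 sin θ_r → sin θ_r = 0.283, cos θ_r = 0.959.
Minimum at m = 0: t = λ / (4 n cos θ_r) = 599 / (4 × 2.265 × 0.959) = 68.9 nm.

68.9 nm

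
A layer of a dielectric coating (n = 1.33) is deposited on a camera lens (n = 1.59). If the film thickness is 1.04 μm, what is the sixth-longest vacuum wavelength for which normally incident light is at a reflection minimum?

503 nm

Ray reflecting at the top interface goes from n = 1.0 toward n = 1.33: a half-wave phase shift.
At the lower boundary (n = 1.33 to n = 1.59) the reflected ray undergoes a half-wave phase shift.
Net: no relative phase inversion (both shifts match).
For weak reflection here: 2 n t = (m + ½) λ.
λ = 2 n t / (m + ½). The sixth-longest wavelength is m = 5: λ = 2 × 1.33 × 1040 / 5.50 = 503 nm.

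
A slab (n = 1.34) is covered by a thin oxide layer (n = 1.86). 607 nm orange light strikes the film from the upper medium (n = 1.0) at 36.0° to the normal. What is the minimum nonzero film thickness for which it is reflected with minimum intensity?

At the upper boundary (n = 1.0 to n = 1.86) the reflected ray undergoes a half-wave phase shift.
At the lower boundary (n = 1.86 to n = 1.34) the reflected ray undergoes no phase shift.
Net: one phase inversion between the two reflected rays.
So the condition for destructive reflection is 2 n t cos θ_r = m λ.
Snell's law: 1.0 sin 36.0° = 1.86 sin θ_r → sin θ_r = 0.316, cos θ_r = 0.949.
Minimum nonzero at m = 1: t = λ / (2 n cos θ_r) = 607 / (2 × 1.86 × 0.949) = 172 nm.

172 nm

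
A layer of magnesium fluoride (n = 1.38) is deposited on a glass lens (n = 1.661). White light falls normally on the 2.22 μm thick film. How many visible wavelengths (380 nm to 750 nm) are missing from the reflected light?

8

At the upper boundary (n = 1.0 to n = 1.38) the reflected ray undergoes a half-wave phase shift.
Bottom surface (1.38 → 1.661): reflection off a higher-index medium gives a half-wave phase shift.
Net: no relative phase inversion (both shifts match).
With no net inversion, destructive interference in reflection requires 2 n t = (m + ½) λ.
λ = 2 n t / (m + ½) = 6127 / (m + ½) nm.
m=7: 817 nm (IR); m=8: 721 nm (visible); m=9: 645 nm (visible); m=10: 584 nm (visible); m=11: 533 nm (visible); m=12: 490 nm (visible); m=13: 454 nm (visible); m=14: 423 nm (visible); m=15: 395 nm (visible); m=16: 371 nm (UV).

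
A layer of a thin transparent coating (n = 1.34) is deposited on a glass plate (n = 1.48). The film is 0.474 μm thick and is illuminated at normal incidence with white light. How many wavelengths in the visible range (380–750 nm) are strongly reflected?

2

At the upper boundary (n = 1.0 to n = 1.34) the reflected ray undergoes a half-wave phase shift.
At the lower boundary (n = 1.34 to n = 1.48) the reflected ray undergoes a half-wave phase shift.
Zero or two π shifts → no net half-wave offset.
For maximum reflection here: 2 n t = m λ.
λ = 2 n t / m = 1270 / m nm.
m=1: 1270 nm (IR); m=2: 635 nm (visible); m=3: 423 nm (visible); m=4: 318 nm (UV).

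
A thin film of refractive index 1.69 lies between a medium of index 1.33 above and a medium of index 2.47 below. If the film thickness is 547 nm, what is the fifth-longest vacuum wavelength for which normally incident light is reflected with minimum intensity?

Ray reflecting at the top interface goes from n = 1.33 toward n = 1.69: a half-wave phase shift.
Bottom surface (1.69 → 2.47): reflection off a higher-index medium gives a half-wave phase shift.
Zero or two π shifts → no net half-wave offset.
With no net inversion, destructive interference in reflection requires 2 n t = (m + ½) λ.
λ = 2 n t / (m + ½). The fifth-longest wavelength is m = 4: λ = 2 × 1.69 × 547 / 4.50 = 411 nm.

411 nm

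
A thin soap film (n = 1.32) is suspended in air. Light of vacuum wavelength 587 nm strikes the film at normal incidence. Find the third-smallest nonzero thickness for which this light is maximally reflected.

Top surface (1.0 → 1.32): reflection off a higher-index medium gives a half-wave phase shift.
Bottom surface (1.32 → 1.0): reflection off a lower-index medium gives no phase shift.
Exactly one π shift → a net half-wave offset.
So the condition for constructive reflection is 2 n t = (m + ½) λ.
The third-smallest nonzero thickness corresponds to m = 2: t = (m + ½) λ / (2 n) = 2.50 × 587 / (2 × 1.32) = 556 nm.

556 nm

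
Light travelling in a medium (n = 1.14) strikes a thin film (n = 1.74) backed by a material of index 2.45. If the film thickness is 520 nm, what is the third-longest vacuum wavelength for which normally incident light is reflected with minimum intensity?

724 nm

Ray reflecting at the top interface goes from n = 1.14 toward n = 1.74: a half-wave phase shift.
Ray reflecting at the bottom interface goes from n = 1.74 toward n = 2.45: a half-wave phase shift.
The two reflections carry the same phase change, so no net offset.
For weak reflection here: 2 n t = (m + ½) λ.
λ = 2 n t / (m + ½). The third-longest wavelength is m = 2: λ = 2 × 1.74 × 520 / 2.50 = 724 nm.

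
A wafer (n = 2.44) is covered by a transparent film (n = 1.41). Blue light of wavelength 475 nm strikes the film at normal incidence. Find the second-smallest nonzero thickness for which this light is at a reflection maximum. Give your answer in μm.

0.337 μm

Top surface (1.0 → 1.41): reflection off a higher-index medium gives a half-wave phase shift.
Ray reflecting at the bottom interface goes from n = 1.41 toward n = 2.44: a half-wave phase shift.
Zero or two π shifts → no net half-wave offset.
So the condition for constructive reflection is 2 n t = m λ.
The second-smallest nonzero thickness corresponds to m = 2: t = m λ / (2 n) = 2.00 × 475 / (2 × 1.41) = 337 nm.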